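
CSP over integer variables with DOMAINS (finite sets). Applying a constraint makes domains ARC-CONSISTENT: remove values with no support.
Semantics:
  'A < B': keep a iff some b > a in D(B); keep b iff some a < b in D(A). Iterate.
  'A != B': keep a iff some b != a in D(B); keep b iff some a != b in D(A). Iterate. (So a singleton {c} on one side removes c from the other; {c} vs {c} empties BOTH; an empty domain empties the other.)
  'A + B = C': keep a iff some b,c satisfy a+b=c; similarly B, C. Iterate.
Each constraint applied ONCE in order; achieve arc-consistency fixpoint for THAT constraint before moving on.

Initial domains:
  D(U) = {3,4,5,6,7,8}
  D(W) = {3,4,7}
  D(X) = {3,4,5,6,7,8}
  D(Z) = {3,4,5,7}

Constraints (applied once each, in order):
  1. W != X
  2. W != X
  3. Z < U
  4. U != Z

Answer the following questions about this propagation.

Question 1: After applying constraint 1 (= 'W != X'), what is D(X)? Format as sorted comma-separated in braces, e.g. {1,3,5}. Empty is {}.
Answer: {3,4,5,6,7,8}

Derivation:
Constraint 1 (W != X) on D(W)={3,4,7} D(X)={3,4,5,6,7,8}: no change
So after constraint 1: D(X) = {3,4,5,6,7,8}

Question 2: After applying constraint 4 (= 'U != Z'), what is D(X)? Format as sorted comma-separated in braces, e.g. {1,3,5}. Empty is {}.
Answer: {3,4,5,6,7,8}

Derivation:
Constraint 1 (W != X) on D(W)={3,4,7} D(X)={3,4,5,6,7,8}: no change
Constraint 2 (W != X) on D(W)={3,4,7} D(X)={3,4,5,6,7,8}: no change
Constraint 3 (Z < U) on D(Z)={3,4,5,7} D(U)={3,4,5,6,7,8}: U {3,4,5,6,7,8}->{4,5,6,7,8}
Constraint 4 (U != Z) on D(U)={4,5,6,7,8} D(Z)={3,4,5,7}: no change
So after constraint 4: D(X) = {3,4,5,6,7,8}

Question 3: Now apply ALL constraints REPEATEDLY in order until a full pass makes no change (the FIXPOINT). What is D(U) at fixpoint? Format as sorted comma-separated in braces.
Answer: {4,5,6,7,8}

Derivation:
pass 0 (initial): D(U)={3,4,5,6,7,8}
pass 1: U {3,4,5,6,7,8}->{4,5,6,7,8}
pass 2: no change
Fixpoint after 2 passes: D(U) = {4,5,6,7,8}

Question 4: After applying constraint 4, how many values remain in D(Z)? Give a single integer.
Answer: 4

Derivation:
Constraint 1 (W != X) on D(W)={3,4,7} D(X)={3,4,5,6,7,8}: no change
Constraint 2 (W != X) on D(W)={3,4,7} D(X)={3,4,5,6,7,8}: no change
Constraint 3 (Z < U) on D(Z)={3,4,5,7} D(U)={3,4,5,6,7,8}: U {3,4,5,6,7,8}->{4,5,6,7,8}
Constraint 4 (U != Z) on D(U)={4,5,6,7,8} D(Z)={3,4,5,7}: no change
So after constraint 4: D(Z)={3,4,5,7}, size = 4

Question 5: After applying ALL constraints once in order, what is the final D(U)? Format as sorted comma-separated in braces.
Answer: {4,5,6,7,8}

Derivation:
Constraint 1 (W != X) on D(W)={3,4,7} D(X)={3,4,5,6,7,8}: no change
Constraint 2 (W != X) on D(W)={3,4,7} D(X)={3,4,5,6,7,8}: no change
Constraint 3 (Z < U) on D(Z)={3,4,5,7} D(U)={3,4,5,6,7,8}: U {3,4,5,6,7,8}->{4,5,6,7,8}
Constraint 4 (U != Z) on D(U)={4,5,6,7,8} D(Z)={3,4,5,7}: no change
So after all 4 constraints: D(U) = {4,5,6,7,8}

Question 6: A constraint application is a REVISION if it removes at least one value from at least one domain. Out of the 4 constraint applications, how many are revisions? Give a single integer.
Constraint 1 (W != X) on D(W)={3,4,7} D(X)={3,4,5,6,7,8}: no change => not a revision
Constraint 2 (W != X) on D(W)={3,4,7} D(X)={3,4,5,6,7,8}: no change => not a revision
Constraint 3 (Z < U) on D(Z)={3,4,5,7} D(U)={3,4,5,6,7,8}: U {3,4,5,6,7,8}->{4,5,6,7,8} => REVISION
Constraint 4 (U != Z) on D(U)={4,5,6,7,8} D(Z)={3,4,5,7}: no change => not a revision
Total revisions = 1

Answer: 1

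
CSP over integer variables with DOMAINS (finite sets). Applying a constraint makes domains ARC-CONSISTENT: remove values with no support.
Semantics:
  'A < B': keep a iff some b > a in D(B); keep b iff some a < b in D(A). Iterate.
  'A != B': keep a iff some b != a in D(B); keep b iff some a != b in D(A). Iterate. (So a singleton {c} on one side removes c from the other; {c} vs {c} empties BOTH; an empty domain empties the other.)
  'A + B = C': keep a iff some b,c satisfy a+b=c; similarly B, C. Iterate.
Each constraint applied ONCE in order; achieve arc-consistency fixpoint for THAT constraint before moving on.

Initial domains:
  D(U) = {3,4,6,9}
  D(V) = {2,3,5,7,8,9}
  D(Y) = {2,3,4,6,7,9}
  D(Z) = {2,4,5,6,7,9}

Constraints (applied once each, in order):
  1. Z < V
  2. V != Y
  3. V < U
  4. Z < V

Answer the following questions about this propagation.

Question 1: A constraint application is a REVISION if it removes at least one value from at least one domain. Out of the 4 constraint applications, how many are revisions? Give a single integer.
Answer: 2

Derivation:
Constraint 1 (Z < V) on D(Z)={2,4,5,6,7,9} D(V)={2,3,5,7,8,9}: Z {2,4,5,6,7,9}->{2,4,5,6,7}; V {2,3,5,7,8,9}->{3,5,7,8,9} => REVISION
Constraint 2 (V != Y) on D(V)={3,5,7,8,9} D(Y)={2,3,4,6,7,9}: no change => not a revision
Constraint 3 (V < U) on D(V)={3,5,7,8,9} D(U)={3,4,6,9}: V {3,5,7,8,9}->{3,5,7,8}; U {3,4,6,9}->{4,6,9} => REVISION
Constraint 4 (Z < V) on D(Z)={2,4,5,6,7} D(V)={3,5,7,8}: no change => not a revision
Total revisions = 2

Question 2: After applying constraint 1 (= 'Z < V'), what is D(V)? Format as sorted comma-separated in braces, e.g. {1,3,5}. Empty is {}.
Constraint 1 (Z < V) on D(Z)={2,4,5,6,7,9} D(V)={2,3,5,7,8,9}: Z {2,4,5,6,7,9}->{2,4,5,6,7}; V {2,3,5,7,8,9}->{3,5,7,8,9}
So after constraint 1: D(V) = {3,5,7,8,9}

Answer: {3,5,7,8,9}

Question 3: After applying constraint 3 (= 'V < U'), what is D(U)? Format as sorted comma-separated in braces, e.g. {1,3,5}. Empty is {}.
Answer: {4,6,9}

Derivation:
Constraint 1 (Z < V) on D(Z)={2,4,5,6,7,9} D(V)={2,3,5,7,8,9}: Z {2,4,5,6,7,9}->{2,4,5,6,7}; V {2,3,5,7,8,9}->{3,5,7,8,9}
Constraint 2 (V != Y) on D(V)={3,5,7,8,9} D(Y)={2,3,4,6,7,9}: no change
Constraint 3 (V < U) on D(V)={3,5,7,8,9} D(U)={3,4,6,9}: V {3,5,7,8,9}->{3,5,7,8}; U {3,4,6,9}->{4,6,9}
So after constraint 3: D(U) = {4,6,9}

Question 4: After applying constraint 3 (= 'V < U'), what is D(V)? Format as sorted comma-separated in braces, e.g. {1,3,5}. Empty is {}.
Answer: {3,5,7,8}

Derivation:
Constraint 1 (Z < V) on D(Z)={2,4,5,6,7,9} D(V)={2,3,5,7,8,9}: Z {2,4,5,6,7,9}->{2,4,5,6,7}; V {2,3,5,7,8,9}->{3,5,7,8,9}
Constraint 2 (V != Y) on D(V)={3,5,7,8,9} D(Y)={2,3,4,6,7,9}: no change
Constraint 3 (V < U) on D(V)={3,5,7,8,9} D(U)={3,4,6,9}: V {3,5,7,8,9}->{3,5,7,8}; U {3,4,6,9}->{4,6,9}
So after constraint 3: D(V) = {3,5,7,8}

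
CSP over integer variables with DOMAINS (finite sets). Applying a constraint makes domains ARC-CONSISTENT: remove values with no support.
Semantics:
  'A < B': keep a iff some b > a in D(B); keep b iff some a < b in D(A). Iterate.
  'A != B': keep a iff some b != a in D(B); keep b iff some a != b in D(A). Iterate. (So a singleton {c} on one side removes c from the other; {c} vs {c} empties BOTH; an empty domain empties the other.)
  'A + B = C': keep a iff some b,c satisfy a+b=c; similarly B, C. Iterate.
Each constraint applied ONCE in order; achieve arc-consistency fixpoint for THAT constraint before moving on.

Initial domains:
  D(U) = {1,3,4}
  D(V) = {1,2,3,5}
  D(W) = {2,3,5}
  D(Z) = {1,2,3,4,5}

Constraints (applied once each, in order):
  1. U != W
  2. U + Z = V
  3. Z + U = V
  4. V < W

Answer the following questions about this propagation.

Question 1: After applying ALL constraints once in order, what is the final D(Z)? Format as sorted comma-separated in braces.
Constraint 1 (U != W) on D(U)={1,3,4} D(W)={2,3,5}: no change
Constraint 2 (U + Z = V) on D(U)={1,3,4} D(Z)={1,2,3,4,5} D(V)={1,2,3,5}: Z {1,2,3,4,5}->{1,2,4}; V {1,2,3,5}->{2,3,5}
Constraint 3 (Z + U = V) on D(Z)={1,2,4} D(U)={1,3,4} D(V)={2,3,5}: no change
Constraint 4 (V < W) on D(V)={2,3,5} D(W)={2,3,5}: V {2,3,5}->{2,3}; W {2,3,5}->{3,5}
So after all 4 constraints: D(Z) = {1,2,4}

Answer: {1,2,4}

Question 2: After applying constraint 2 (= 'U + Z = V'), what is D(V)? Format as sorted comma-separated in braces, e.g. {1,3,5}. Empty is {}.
Constraint 1 (U != W) on D(U)={1,3,4} D(W)={2,3,5}: no change
Constraint 2 (U + Z = V) on D(U)={1,3,4} D(Z)={1,2,3,4,5} D(V)={1,2,3,5}: Z {1,2,3,4,5}->{1,2,4}; V {1,2,3,5}->{2,3,5}
So after constraint 2: D(V) = {2,3,5}

Answer: {2,3,5}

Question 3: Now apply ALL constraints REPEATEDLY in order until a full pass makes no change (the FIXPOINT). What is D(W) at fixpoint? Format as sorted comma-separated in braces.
Answer: {3,5}

Derivation:
pass 0 (initial): D(W)={2,3,5}
pass 1: V {1,2,3,5}->{2,3}; W {2,3,5}->{3,5}; Z {1,2,3,4,5}->{1,2,4}
pass 2: U {1,3,4}->{1}; Z {1,2,4}->{1,2}
pass 3: no change
Fixpoint after 3 passes: D(W) = {3,5}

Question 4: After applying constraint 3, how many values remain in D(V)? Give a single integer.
Answer: 3

Derivation:
Constraint 1 (U != W) on D(U)={1,3,4} D(W)={2,3,5}: no change
Constraint 2 (U + Z = V) on D(U)={1,3,4} D(Z)={1,2,3,4,5} D(V)={1,2,3,5}: Z {1,2,3,4,5}->{1,2,4}; V {1,2,3,5}->{2,3,5}
Constraint 3 (Z + U = V) on D(Z)={1,2,4} D(U)={1,3,4} D(V)={2,3,5}: no change
So after constraint 3: D(V)={2,3,5}, size = 3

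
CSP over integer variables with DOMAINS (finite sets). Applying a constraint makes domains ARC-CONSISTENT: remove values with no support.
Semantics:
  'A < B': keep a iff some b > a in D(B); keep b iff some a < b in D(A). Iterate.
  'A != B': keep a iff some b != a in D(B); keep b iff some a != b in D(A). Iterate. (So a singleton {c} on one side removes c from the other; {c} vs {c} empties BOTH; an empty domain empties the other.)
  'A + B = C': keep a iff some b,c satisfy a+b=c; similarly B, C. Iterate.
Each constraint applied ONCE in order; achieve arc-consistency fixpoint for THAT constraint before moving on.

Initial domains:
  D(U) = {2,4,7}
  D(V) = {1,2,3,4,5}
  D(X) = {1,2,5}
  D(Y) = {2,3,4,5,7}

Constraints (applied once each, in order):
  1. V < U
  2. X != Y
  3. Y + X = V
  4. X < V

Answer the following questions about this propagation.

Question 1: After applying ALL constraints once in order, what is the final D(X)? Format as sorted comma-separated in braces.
Constraint 1 (V < U) on D(V)={1,2,3,4,5} D(U)={2,4,7}: no change
Constraint 2 (X != Y) on D(X)={1,2,5} D(Y)={2,3,4,5,7}: no change
Constraint 3 (Y + X = V) on D(Y)={2,3,4,5,7} D(X)={1,2,5} D(V)={1,2,3,4,5}: Y {2,3,4,5,7}->{2,3,4}; X {1,2,5}->{1,2}; V {1,2,3,4,5}->{3,4,5}
Constraint 4 (X < V) on D(X)={1,2} D(V)={3,4,5}: no change
So after all 4 constraints: D(X) = {1,2}

Answer: {1,2}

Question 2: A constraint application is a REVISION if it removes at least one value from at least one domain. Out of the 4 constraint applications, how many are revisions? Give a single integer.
Answer: 1

Derivation:
Constraint 1 (V < U) on D(V)={1,2,3,4,5} D(U)={2,4,7}: no change => not a revision
Constraint 2 (X != Y) on D(X)={1,2,5} D(Y)={2,3,4,5,7}: no change => not a revision
Constraint 3 (Y + X = V) on D(Y)={2,3,4,5,7} D(X)={1,2,5} D(V)={1,2,3,4,5}: Y {2,3,4,5,7}->{2,3,4}; X {1,2,5}->{1,2}; V {1,2,3,4,5}->{3,4,5} => REVISION
Constraint 4 (X < V) on D(X)={1,2} D(V)={3,4,5}: no change => not a revision
Total revisions = 1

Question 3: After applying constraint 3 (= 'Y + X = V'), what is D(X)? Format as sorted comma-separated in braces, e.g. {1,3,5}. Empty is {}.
Constraint 1 (V < U) on D(V)={1,2,3,4,5} D(U)={2,4,7}: no change
Constraint 2 (X != Y) on D(X)={1,2,5} D(Y)={2,3,4,5,7}: no change
Constraint 3 (Y + X = V) on D(Y)={2,3,4,5,7} D(X)={1,2,5} D(V)={1,2,3,4,5}: Y {2,3,4,5,7}->{2,3,4}; X {1,2,5}->{1,2}; V {1,2,3,4,5}->{3,4,5}
So after constraint 3: D(X) = {1,2}

Answer: {1,2}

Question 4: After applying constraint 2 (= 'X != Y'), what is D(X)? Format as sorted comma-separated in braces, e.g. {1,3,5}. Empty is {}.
Constraint 1 (V < U) on D(V)={1,2,3,4,5} D(U)={2,4,7}: no change
Constraint 2 (X != Y) on D(X)={1,2,5} D(Y)={2,3,4,5,7}: no change
So after constraint 2: D(X) = {1,2,5}

Answer: {1,2,5}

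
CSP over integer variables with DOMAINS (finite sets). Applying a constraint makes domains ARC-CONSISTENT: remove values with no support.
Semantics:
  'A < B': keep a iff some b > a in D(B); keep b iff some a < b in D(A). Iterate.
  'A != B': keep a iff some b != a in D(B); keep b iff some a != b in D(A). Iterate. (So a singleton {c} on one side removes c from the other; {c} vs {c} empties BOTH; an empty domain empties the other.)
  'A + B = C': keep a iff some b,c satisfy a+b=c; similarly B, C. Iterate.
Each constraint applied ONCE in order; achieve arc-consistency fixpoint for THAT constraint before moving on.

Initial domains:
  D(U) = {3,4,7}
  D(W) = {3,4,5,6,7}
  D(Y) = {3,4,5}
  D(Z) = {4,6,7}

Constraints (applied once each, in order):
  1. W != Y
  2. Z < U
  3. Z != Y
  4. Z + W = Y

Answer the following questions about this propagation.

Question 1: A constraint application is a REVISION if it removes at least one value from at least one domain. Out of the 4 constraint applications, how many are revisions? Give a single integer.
Answer: 2

Derivation:
Constraint 1 (W != Y) on D(W)={3,4,5,6,7} D(Y)={3,4,5}: no change => not a revision
Constraint 2 (Z < U) on D(Z)={4,6,7} D(U)={3,4,7}: Z {4,6,7}->{4,6}; U {3,4,7}->{7} => REVISION
Constraint 3 (Z != Y) on D(Z)={4,6} D(Y)={3,4,5}: no change => not a revision
Constraint 4 (Z + W = Y) on D(Z)={4,6} D(W)={3,4,5,6,7} D(Y)={3,4,5}: Z {4,6}->{}; W {3,4,5,6,7}->{}; Y {3,4,5}->{} => REVISION
Total revisions = 2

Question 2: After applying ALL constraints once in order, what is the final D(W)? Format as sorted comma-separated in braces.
Constraint 1 (W != Y) on D(W)={3,4,5,6,7} D(Y)={3,4,5}: no change
Constraint 2 (Z < U) on D(Z)={4,6,7} D(U)={3,4,7}: Z {4,6,7}->{4,6}; U {3,4,7}->{7}
Constraint 3 (Z != Y) on D(Z)={4,6} D(Y)={3,4,5}: no change
Constraint 4 (Z + W = Y) on D(Z)={4,6} D(W)={3,4,5,6,7} D(Y)={3,4,5}: Z {4,6}->{}; W {3,4,5,6,7}->{}; Y {3,4,5}->{}
So after all 4 constraints: D(W) = {}

Answer: {}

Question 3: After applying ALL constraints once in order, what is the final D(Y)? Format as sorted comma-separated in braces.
Answer: {}

Derivation:
Constraint 1 (W != Y) on D(W)={3,4,5,6,7} D(Y)={3,4,5}: no change
Constraint 2 (Z < U) on D(Z)={4,6,7} D(U)={3,4,7}: Z {4,6,7}->{4,6}; U {3,4,7}->{7}
Constraint 3 (Z != Y) on D(Z)={4,6} D(Y)={3,4,5}: no change
Constraint 4 (Z + W = Y) on D(Z)={4,6} D(W)={3,4,5,6,7} D(Y)={3,4,5}: Z {4,6}->{}; W {3,4,5,6,7}->{}; Y {3,4,5}->{}
So after all 4 constraints: D(Y) = {}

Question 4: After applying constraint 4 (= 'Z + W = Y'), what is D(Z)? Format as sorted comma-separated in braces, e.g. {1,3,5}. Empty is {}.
Answer: {}

Derivation:
Constraint 1 (W != Y) on D(W)={3,4,5,6,7} D(Y)={3,4,5}: no change
Constraint 2 (Z < U) on D(Z)={4,6,7} D(U)={3,4,7}: Z {4,6,7}->{4,6}; U {3,4,7}->{7}
Constraint 3 (Z != Y) on D(Z)={4,6} D(Y)={3,4,5}: no change
Constraint 4 (Z + W = Y) on D(Z)={4,6} D(W)={3,4,5,6,7} D(Y)={3,4,5}: Z {4,6}->{}; W {3,4,5,6,7}->{}; Y {3,4,5}->{}
So after constraint 4: D(Z) = {}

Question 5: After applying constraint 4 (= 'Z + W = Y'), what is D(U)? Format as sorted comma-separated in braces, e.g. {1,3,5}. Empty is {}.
Answer: {7}

Derivation:
Constraint 1 (W != Y) on D(W)={3,4,5,6,7} D(Y)={3,4,5}: no change
Constraint 2 (Z < U) on D(Z)={4,6,7} D(U)={3,4,7}: Z {4,6,7}->{4,6}; U {3,4,7}->{7}
Constraint 3 (Z != Y) on D(Z)={4,6} D(Y)={3,4,5}: no change
Constraint 4 (Z + W = Y) on D(Z)={4,6} D(W)={3,4,5,6,7} D(Y)={3,4,5}: Z {4,6}->{}; W {3,4,5,6,7}->{}; Y {3,4,5}->{}
So after constraint 4: D(U) = {7}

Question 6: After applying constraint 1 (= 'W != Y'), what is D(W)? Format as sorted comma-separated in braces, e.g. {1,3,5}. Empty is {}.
Constraint 1 (W != Y) on D(W)={3,4,5,6,7} D(Y)={3,4,5}: no change
So after constraint 1: D(W) = {3,4,5,6,7}

Answer: {3,4,5,6,7}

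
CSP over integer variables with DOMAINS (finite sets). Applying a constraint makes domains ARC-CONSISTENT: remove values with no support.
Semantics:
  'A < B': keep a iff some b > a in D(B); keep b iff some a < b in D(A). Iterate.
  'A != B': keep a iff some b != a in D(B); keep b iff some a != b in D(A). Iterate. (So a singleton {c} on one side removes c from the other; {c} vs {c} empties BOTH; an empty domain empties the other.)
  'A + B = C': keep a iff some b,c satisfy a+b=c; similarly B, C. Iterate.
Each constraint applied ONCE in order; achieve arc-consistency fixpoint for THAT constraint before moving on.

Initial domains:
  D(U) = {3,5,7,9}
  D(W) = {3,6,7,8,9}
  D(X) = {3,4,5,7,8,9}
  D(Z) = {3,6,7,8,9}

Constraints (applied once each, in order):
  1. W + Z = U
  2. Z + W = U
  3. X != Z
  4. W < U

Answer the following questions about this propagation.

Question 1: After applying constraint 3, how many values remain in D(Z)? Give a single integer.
Answer: 2

Derivation:
Constraint 1 (W + Z = U) on D(W)={3,6,7,8,9} D(Z)={3,6,7,8,9} D(U)={3,5,7,9}: W {3,6,7,8,9}->{3,6}; Z {3,6,7,8,9}->{3,6}; U {3,5,7,9}->{9}
Constraint 2 (Z + W = U) on D(Z)={3,6} D(W)={3,6} D(U)={9}: no change
Constraint 3 (X != Z) on D(X)={3,4,5,7,8,9} D(Z)={3,6}: no change
So after constraint 3: D(Z)={3,6}, size = 2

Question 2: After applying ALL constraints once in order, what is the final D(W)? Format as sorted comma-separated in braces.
Answer: {3,6}

Derivation:
Constraint 1 (W + Z = U) on D(W)={3,6,7,8,9} D(Z)={3,6,7,8,9} D(U)={3,5,7,9}: W {3,6,7,8,9}->{3,6}; Z {3,6,7,8,9}->{3,6}; U {3,5,7,9}->{9}
Constraint 2 (Z + W = U) on D(Z)={3,6} D(W)={3,6} D(U)={9}: no change
Constraint 3 (X != Z) on D(X)={3,4,5,7,8,9} D(Z)={3,6}: no change
Constraint 4 (W < U) on D(W)={3,6} D(U)={9}: no change
So after all 4 constraints: D(W) = {3,6}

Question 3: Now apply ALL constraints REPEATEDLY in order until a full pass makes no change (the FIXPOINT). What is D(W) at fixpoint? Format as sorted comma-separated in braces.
pass 0 (initial): D(W)={3,6,7,8,9}
pass 1: U {3,5,7,9}->{9}; W {3,6,7,8,9}->{3,6}; Z {3,6,7,8,9}->{3,6}
pass 2: no change
Fixpoint after 2 passes: D(W) = {3,6}

Answer: {3,6}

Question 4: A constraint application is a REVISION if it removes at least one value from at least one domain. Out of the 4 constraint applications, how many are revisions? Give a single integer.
Answer: 1

Derivation:
Constraint 1 (W + Z = U) on D(W)={3,6,7,8,9} D(Z)={3,6,7,8,9} D(U)={3,5,7,9}: W {3,6,7,8,9}->{3,6}; Z {3,6,7,8,9}->{3,6}; U {3,5,7,9}->{9} => REVISION
Constraint 2 (Z + W = U) on D(Z)={3,6} D(W)={3,6} D(U)={9}: no change => not a revision
Constraint 3 (X != Z) on D(X)={3,4,5,7,8,9} D(Z)={3,6}: no change => not a revision
Constraint 4 (W < U) on D(W)={3,6} D(U)={9}: no change => not a revision
Total revisions = 1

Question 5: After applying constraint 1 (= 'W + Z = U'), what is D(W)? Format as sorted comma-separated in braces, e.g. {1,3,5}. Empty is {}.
Answer: {3,6}

Derivation:
Constraint 1 (W + Z = U) on D(W)={3,6,7,8,9} D(Z)={3,6,7,8,9} D(U)={3,5,7,9}: W {3,6,7,8,9}->{3,6}; Z {3,6,7,8,9}->{3,6}; U {3,5,7,9}->{9}
So after constraint 1: D(W) = {3,6}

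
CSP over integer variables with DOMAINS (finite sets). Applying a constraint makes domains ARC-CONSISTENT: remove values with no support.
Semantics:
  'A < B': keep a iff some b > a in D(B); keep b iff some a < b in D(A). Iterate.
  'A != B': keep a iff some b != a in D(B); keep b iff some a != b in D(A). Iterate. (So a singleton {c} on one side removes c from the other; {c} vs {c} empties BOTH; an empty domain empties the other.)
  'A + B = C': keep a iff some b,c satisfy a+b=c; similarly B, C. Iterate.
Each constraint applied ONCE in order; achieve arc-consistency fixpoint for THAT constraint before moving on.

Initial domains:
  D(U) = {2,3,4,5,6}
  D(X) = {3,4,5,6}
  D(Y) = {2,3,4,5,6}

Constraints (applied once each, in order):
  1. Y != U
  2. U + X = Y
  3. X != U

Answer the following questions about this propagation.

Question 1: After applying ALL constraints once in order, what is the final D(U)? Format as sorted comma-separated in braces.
Answer: {2,3}

Derivation:
Constraint 1 (Y != U) on D(Y)={2,3,4,5,6} D(U)={2,3,4,5,6}: no change
Constraint 2 (U + X = Y) on D(U)={2,3,4,5,6} D(X)={3,4,5,6} D(Y)={2,3,4,5,6}: U {2,3,4,5,6}->{2,3}; X {3,4,5,6}->{3,4}; Y {2,3,4,5,6}->{5,6}
Constraint 3 (X != U) on D(X)={3,4} D(U)={2,3}: no change
So after all 3 constraints: D(U) = {2,3}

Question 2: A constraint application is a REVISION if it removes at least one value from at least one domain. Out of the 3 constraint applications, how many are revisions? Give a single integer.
Constraint 1 (Y != U) on D(Y)={2,3,4,5,6} D(U)={2,3,4,5,6}: no change => not a revision
Constraint 2 (U + X = Y) on D(U)={2,3,4,5,6} D(X)={3,4,5,6} D(Y)={2,3,4,5,6}: U {2,3,4,5,6}->{2,3}; X {3,4,5,6}->{3,4}; Y {2,3,4,5,6}->{5,6} => REVISION
Constraint 3 (X != U) on D(X)={3,4} D(U)={2,3}: no change => not a revision
Total revisions = 1

Answer: 1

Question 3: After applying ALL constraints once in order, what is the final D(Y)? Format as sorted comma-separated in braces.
Answer: {5,6}

Derivation:
Constraint 1 (Y != U) on D(Y)={2,3,4,5,6} D(U)={2,3,4,5,6}: no change
Constraint 2 (U + X = Y) on D(U)={2,3,4,5,6} D(X)={3,4,5,6} D(Y)={2,3,4,5,6}: U {2,3,4,5,6}->{2,3}; X {3,4,5,6}->{3,4}; Y {2,3,4,5,6}->{5,6}
Constraint 3 (X != U) on D(X)={3,4} D(U)={2,3}: no change
So after all 3 constraints: D(Y) = {5,6}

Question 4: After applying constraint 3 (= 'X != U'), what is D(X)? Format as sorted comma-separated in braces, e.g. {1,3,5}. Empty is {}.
Constraint 1 (Y != U) on D(Y)={2,3,4,5,6} D(U)={2,3,4,5,6}: no change
Constraint 2 (U + X = Y) on D(U)={2,3,4,5,6} D(X)={3,4,5,6} D(Y)={2,3,4,5,6}: U {2,3,4,5,6}->{2,3}; X {3,4,5,6}->{3,4}; Y {2,3,4,5,6}->{5,6}
Constraint 3 (X != U) on D(X)={3,4} D(U)={2,3}: no change
So after constraint 3: D(X) = {3,4}

Answer: {3,4}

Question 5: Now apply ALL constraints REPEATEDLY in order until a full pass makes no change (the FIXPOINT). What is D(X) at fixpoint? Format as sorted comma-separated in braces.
pass 0 (initial): D(X)={3,4,5,6}
pass 1: U {2,3,4,5,6}->{2,3}; X {3,4,5,6}->{3,4}; Y {2,3,4,5,6}->{5,6}
pass 2: no change
Fixpoint after 2 passes: D(X) = {3,4}

Answer: {3,4}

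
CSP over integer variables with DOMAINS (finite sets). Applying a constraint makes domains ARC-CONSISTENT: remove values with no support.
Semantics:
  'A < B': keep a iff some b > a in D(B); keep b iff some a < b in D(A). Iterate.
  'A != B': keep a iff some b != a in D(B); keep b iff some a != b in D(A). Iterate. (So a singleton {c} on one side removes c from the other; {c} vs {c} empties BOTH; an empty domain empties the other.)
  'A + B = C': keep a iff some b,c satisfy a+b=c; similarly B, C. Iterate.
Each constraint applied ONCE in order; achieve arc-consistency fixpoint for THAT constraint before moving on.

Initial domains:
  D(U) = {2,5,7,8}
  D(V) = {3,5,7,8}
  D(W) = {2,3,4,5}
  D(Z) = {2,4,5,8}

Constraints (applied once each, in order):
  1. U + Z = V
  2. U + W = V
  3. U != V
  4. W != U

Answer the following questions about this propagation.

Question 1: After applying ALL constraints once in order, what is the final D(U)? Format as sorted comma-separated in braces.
Answer: {2,5}

Derivation:
Constraint 1 (U + Z = V) on D(U)={2,5,7,8} D(Z)={2,4,5,8} D(V)={3,5,7,8}: U {2,5,7,8}->{2,5}; Z {2,4,5,8}->{2,5}; V {3,5,7,8}->{7}
Constraint 2 (U + W = V) on D(U)={2,5} D(W)={2,3,4,5} D(V)={7}: W {2,3,4,5}->{2,5}
Constraint 3 (U != V) on D(U)={2,5} D(V)={7}: no change
Constraint 4 (W != U) on D(W)={2,5} D(U)={2,5}: no change
So after all 4 constraints: D(U) = {2,5}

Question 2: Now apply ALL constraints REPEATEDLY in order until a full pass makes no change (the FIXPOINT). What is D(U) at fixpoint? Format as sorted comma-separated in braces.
Answer: {2,5}

Derivation:
pass 0 (initial): D(U)={2,5,7,8}
pass 1: U {2,5,7,8}->{2,5}; V {3,5,7,8}->{7}; W {2,3,4,5}->{2,5}; Z {2,4,5,8}->{2,5}
pass 2: no change
Fixpoint after 2 passes: D(U) = {2,5}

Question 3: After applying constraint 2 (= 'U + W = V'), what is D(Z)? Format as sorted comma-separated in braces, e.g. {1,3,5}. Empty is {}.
Answer: {2,5}

Derivation:
Constraint 1 (U + Z = V) on D(U)={2,5,7,8} D(Z)={2,4,5,8} D(V)={3,5,7,8}: U {2,5,7,8}->{2,5}; Z {2,4,5,8}->{2,5}; V {3,5,7,8}->{7}
Constraint 2 (U + W = V) on D(U)={2,5} D(W)={2,3,4,5} D(V)={7}: W {2,3,4,5}->{2,5}
So after constraint 2: D(Z) = {2,5}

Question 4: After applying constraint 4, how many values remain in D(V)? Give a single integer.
Constraint 1 (U + Z = V) on D(U)={2,5,7,8} D(Z)={2,4,5,8} D(V)={3,5,7,8}: U {2,5,7,8}->{2,5}; Z {2,4,5,8}->{2,5}; V {3,5,7,8}->{7}
Constraint 2 (U + W = V) on D(U)={2,5} D(W)={2,3,4,5} D(V)={7}: W {2,3,4,5}->{2,5}
Constraint 3 (U != V) on D(U)={2,5} D(V)={7}: no change
Constraint 4 (W != U) on D(W)={2,5} D(U)={2,5}: no change
So after constraint 4: D(V)={7}, size = 1

Answer: 1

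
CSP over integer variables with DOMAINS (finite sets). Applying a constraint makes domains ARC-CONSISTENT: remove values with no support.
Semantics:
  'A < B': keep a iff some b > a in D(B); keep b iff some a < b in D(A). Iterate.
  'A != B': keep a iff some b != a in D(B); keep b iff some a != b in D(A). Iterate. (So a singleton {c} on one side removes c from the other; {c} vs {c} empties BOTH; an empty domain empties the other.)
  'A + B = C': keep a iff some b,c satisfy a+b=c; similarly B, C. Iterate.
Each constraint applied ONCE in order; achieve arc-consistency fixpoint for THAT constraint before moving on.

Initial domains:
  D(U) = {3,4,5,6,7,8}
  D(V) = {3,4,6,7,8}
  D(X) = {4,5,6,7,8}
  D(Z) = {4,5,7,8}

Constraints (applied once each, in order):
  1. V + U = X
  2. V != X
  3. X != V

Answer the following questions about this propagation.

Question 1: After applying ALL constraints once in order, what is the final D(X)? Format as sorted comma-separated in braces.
Answer: {6,7,8}

Derivation:
Constraint 1 (V + U = X) on D(V)={3,4,6,7,8} D(U)={3,4,5,6,7,8} D(X)={4,5,6,7,8}: V {3,4,6,7,8}->{3,4}; U {3,4,5,6,7,8}->{3,4,5}; X {4,5,6,7,8}->{6,7,8}
Constraint 2 (V != X) on D(V)={3,4} D(X)={6,7,8}: no change
Constraint 3 (X != V) on D(X)={6,7,8} D(V)={3,4}: no change
So after all 3 constraints: D(X) = {6,7,8}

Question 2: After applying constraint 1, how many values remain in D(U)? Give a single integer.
Answer: 3

Derivation:
Constraint 1 (V + U = X) on D(V)={3,4,6,7,8} D(U)={3,4,5,6,7,8} D(X)={4,5,6,7,8}: V {3,4,6,7,8}->{3,4}; U {3,4,5,6,7,8}->{3,4,5}; X {4,5,6,7,8}->{6,7,8}
So after constraint 1: D(U)={3,4,5}, size = 3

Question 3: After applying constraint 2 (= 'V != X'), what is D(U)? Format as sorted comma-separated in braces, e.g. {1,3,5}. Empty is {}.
Answer: {3,4,5}

Derivation:
Constraint 1 (V + U = X) on D(V)={3,4,6,7,8} D(U)={3,4,5,6,7,8} D(X)={4,5,6,7,8}: V {3,4,6,7,8}->{3,4}; U {3,4,5,6,7,8}->{3,4,5}; X {4,5,6,7,8}->{6,7,8}
Constraint 2 (V != X) on D(V)={3,4} D(X)={6,7,8}: no change
So after constraint 2: D(U) = {3,4,5}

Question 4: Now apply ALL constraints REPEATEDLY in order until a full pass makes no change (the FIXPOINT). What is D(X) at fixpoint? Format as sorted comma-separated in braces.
Answer: {6,7,8}

Derivation:
pass 0 (initial): D(X)={4,5,6,7,8}
pass 1: U {3,4,5,6,7,8}->{3,4,5}; V {3,4,6,7,8}->{3,4}; X {4,5,6,7,8}->{6,7,8}
pass 2: no change
Fixpoint after 2 passes: D(X) = {6,7,8}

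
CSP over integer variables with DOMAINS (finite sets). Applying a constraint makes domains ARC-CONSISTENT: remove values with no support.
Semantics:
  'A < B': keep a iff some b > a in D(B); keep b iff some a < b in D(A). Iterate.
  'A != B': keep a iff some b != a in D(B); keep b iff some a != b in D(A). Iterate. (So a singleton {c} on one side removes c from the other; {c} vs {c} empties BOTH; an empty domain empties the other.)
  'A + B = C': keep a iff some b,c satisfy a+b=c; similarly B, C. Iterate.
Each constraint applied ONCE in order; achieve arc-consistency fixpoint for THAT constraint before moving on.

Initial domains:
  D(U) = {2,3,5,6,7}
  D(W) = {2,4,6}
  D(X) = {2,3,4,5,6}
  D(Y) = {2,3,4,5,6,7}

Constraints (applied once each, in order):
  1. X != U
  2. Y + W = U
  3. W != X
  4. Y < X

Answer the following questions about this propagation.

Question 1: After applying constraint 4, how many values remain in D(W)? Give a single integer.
Answer: 2

Derivation:
Constraint 1 (X != U) on D(X)={2,3,4,5,6} D(U)={2,3,5,6,7}: no change
Constraint 2 (Y + W = U) on D(Y)={2,3,4,5,6,7} D(W)={2,4,6} D(U)={2,3,5,6,7}: Y {2,3,4,5,6,7}->{2,3,4,5}; W {2,4,6}->{2,4}; U {2,3,5,6,7}->{5,6,7}
Constraint 3 (W != X) on D(W)={2,4} D(X)={2,3,4,5,6}: no change
Constraint 4 (Y < X) on D(Y)={2,3,4,5} D(X)={2,3,4,5,6}: X {2,3,4,5,6}->{3,4,5,6}
So after constraint 4: D(W)={2,4}, size = 2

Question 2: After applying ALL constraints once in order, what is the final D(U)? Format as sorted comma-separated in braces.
Constraint 1 (X != U) on D(X)={2,3,4,5,6} D(U)={2,3,5,6,7}: no change
Constraint 2 (Y + W = U) on D(Y)={2,3,4,5,6,7} D(W)={2,4,6} D(U)={2,3,5,6,7}: Y {2,3,4,5,6,7}->{2,3,4,5}; W {2,4,6}->{2,4}; U {2,3,5,6,7}->{5,6,7}
Constraint 3 (W != X) on D(W)={2,4} D(X)={2,3,4,5,6}: no change
Constraint 4 (Y < X) on D(Y)={2,3,4,5} D(X)={2,3,4,5,6}: X {2,3,4,5,6}->{3,4,5,6}
So after all 4 constraints: D(U) = {5,6,7}

Answer: {5,6,7}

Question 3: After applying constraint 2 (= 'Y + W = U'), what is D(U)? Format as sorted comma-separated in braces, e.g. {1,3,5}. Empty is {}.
Constraint 1 (X != U) on D(X)={2,3,4,5,6} D(U)={2,3,5,6,7}: no change
Constraint 2 (Y + W = U) on D(Y)={2,3,4,5,6,7} D(W)={2,4,6} D(U)={2,3,5,6,7}: Y {2,3,4,5,6,7}->{2,3,4,5}; W {2,4,6}->{2,4}; U {2,3,5,6,7}->{5,6,7}
So after constraint 2: D(U) = {5,6,7}

Answer: {5,6,7}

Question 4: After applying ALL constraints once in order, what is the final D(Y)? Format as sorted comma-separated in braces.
Constraint 1 (X != U) on D(X)={2,3,4,5,6} D(U)={2,3,5,6,7}: no change
Constraint 2 (Y + W = U) on D(Y)={2,3,4,5,6,7} D(W)={2,4,6} D(U)={2,3,5,6,7}: Y {2,3,4,5,6,7}->{2,3,4,5}; W {2,4,6}->{2,4}; U {2,3,5,6,7}->{5,6,7}
Constraint 3 (W != X) on D(W)={2,4} D(X)={2,3,4,5,6}: no change
Constraint 4 (Y < X) on D(Y)={2,3,4,5} D(X)={2,3,4,5,6}: X {2,3,4,5,6}->{3,4,5,6}
So after all 4 constraints: D(Y) = {2,3,4,5}

Answer: {2,3,4,5}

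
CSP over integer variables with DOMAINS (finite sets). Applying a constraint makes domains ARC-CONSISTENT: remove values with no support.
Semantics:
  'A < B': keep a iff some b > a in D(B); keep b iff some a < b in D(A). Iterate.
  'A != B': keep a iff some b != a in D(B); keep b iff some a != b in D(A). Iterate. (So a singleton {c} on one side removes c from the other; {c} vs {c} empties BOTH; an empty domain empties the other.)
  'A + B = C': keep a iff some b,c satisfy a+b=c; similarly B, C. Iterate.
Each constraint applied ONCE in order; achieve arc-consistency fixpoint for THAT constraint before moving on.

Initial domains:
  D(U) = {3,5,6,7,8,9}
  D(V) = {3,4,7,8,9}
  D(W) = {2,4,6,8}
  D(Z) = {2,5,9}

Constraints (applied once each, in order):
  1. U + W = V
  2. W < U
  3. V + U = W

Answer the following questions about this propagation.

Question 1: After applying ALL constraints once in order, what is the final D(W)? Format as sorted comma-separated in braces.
Constraint 1 (U + W = V) on D(U)={3,5,6,7,8,9} D(W)={2,4,6,8} D(V)={3,4,7,8,9}: U {3,5,6,7,8,9}->{3,5,6,7}; W {2,4,6,8}->{2,4,6}; V {3,4,7,8,9}->{7,8,9}
Constraint 2 (W < U) on D(W)={2,4,6} D(U)={3,5,6,7}: no change
Constraint 3 (V + U = W) on D(V)={7,8,9} D(U)={3,5,6,7} D(W)={2,4,6}: V {7,8,9}->{}; U {3,5,6,7}->{}; W {2,4,6}->{}
So after all 3 constraints: D(W) = {}

Answer: {}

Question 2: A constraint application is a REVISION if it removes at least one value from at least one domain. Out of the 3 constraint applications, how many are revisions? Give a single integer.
Answer: 2

Derivation:
Constraint 1 (U + W = V) on D(U)={3,5,6,7,8,9} D(W)={2,4,6,8} D(V)={3,4,7,8,9}: U {3,5,6,7,8,9}->{3,5,6,7}; W {2,4,6,8}->{2,4,6}; V {3,4,7,8,9}->{7,8,9} => REVISION
Constraint 2 (W < U) on D(W)={2,4,6} D(U)={3,5,6,7}: no change => not a revision
Constraint 3 (V + U = W) on D(V)={7,8,9} D(U)={3,5,6,7} D(W)={2,4,6}: V {7,8,9}->{}; U {3,5,6,7}->{}; W {2,4,6}->{} => REVISION
Total revisions = 2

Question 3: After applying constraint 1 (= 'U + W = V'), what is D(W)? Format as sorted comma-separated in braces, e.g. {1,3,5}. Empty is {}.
Constraint 1 (U + W = V) on D(U)={3,5,6,7,8,9} D(W)={2,4,6,8} D(V)={3,4,7,8,9}: U {3,5,6,7,8,9}->{3,5,6,7}; W {2,4,6,8}->{2,4,6}; V {3,4,7,8,9}->{7,8,9}
So after constraint 1: D(W) = {2,4,6}

Answer: {2,4,6}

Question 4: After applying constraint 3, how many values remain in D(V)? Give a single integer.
Answer: 0

Derivation:
Constraint 1 (U + W = V) on D(U)={3,5,6,7,8,9} D(W)={2,4,6,8} D(V)={3,4,7,8,9}: U {3,5,6,7,8,9}->{3,5,6,7}; W {2,4,6,8}->{2,4,6}; V {3,4,7,8,9}->{7,8,9}
Constraint 2 (W < U) on D(W)={2,4,6} D(U)={3,5,6,7}: no change
Constraint 3 (V + U = W) on D(V)={7,8,9} D(U)={3,5,6,7} D(W)={2,4,6}: V {7,8,9}->{}; U {3,5,6,7}->{}; W {2,4,6}->{}
So after constraint 3: D(V)={}, size = 0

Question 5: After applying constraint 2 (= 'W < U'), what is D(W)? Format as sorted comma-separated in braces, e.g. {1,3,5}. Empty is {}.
Constraint 1 (U + W = V) on D(U)={3,5,6,7,8,9} D(W)={2,4,6,8} D(V)={3,4,7,8,9}: U {3,5,6,7,8,9}->{3,5,6,7}; W {2,4,6,8}->{2,4,6}; V {3,4,7,8,9}->{7,8,9}
Constraint 2 (W < U) on D(W)={2,4,6} D(U)={3,5,6,7}: no change
So after constraint 2: D(W) = {2,4,6}

Answer: {2,4,6}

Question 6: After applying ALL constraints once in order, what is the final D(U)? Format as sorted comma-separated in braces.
Answer: {}

Derivation:
Constraint 1 (U + W = V) on D(U)={3,5,6,7,8,9} D(W)={2,4,6,8} D(V)={3,4,7,8,9}: U {3,5,6,7,8,9}->{3,5,6,7}; W {2,4,6,8}->{2,4,6}; V {3,4,7,8,9}->{7,8,9}
Constraint 2 (W < U) on D(W)={2,4,6} D(U)={3,5,6,7}: no change
Constraint 3 (V + U = W) on D(V)={7,8,9} D(U)={3,5,6,7} D(W)={2,4,6}: V {7,8,9}->{}; U {3,5,6,7}->{}; W {2,4,6}->{}
So after all 3 constraints: D(U) = {}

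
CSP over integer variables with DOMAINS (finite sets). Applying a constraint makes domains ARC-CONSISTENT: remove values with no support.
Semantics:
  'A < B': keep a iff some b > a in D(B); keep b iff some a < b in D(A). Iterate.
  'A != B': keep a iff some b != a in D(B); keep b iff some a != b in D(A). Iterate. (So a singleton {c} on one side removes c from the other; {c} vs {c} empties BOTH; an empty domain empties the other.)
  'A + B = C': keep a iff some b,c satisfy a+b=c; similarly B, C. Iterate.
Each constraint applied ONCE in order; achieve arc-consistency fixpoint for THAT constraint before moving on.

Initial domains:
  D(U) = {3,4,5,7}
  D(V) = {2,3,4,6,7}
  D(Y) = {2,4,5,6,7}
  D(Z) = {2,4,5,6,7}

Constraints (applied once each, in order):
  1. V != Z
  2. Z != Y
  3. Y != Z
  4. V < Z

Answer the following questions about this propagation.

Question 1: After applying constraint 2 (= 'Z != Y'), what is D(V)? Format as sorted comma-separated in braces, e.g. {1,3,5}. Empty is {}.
Answer: {2,3,4,6,7}

Derivation:
Constraint 1 (V != Z) on D(V)={2,3,4,6,7} D(Z)={2,4,5,6,7}: no change
Constraint 2 (Z != Y) on D(Z)={2,4,5,6,7} D(Y)={2,4,5,6,7}: no change
So after constraint 2: D(V) = {2,3,4,6,7}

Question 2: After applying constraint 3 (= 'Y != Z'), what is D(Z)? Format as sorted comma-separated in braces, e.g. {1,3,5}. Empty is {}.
Answer: {2,4,5,6,7}

Derivation:
Constraint 1 (V != Z) on D(V)={2,3,4,6,7} D(Z)={2,4,5,6,7}: no change
Constraint 2 (Z != Y) on D(Z)={2,4,5,6,7} D(Y)={2,4,5,6,7}: no change
Constraint 3 (Y != Z) on D(Y)={2,4,5,6,7} D(Z)={2,4,5,6,7}: no change
So after constraint 3: D(Z) = {2,4,5,6,7}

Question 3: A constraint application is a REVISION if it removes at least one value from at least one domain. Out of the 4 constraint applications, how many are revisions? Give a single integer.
Answer: 1

Derivation:
Constraint 1 (V != Z) on D(V)={2,3,4,6,7} D(Z)={2,4,5,6,7}: no change => not a revision
Constraint 2 (Z != Y) on D(Z)={2,4,5,6,7} D(Y)={2,4,5,6,7}: no change => not a revision
Constraint 3 (Y != Z) on D(Y)={2,4,5,6,7} D(Z)={2,4,5,6,7}: no change => not a revision
Constraint 4 (V < Z) on D(V)={2,3,4,6,7} D(Z)={2,4,5,6,7}: V {2,3,4,6,7}->{2,3,4,6}; Z {2,4,5,6,7}->{4,5,6,7} => REVISION
Total revisions = 1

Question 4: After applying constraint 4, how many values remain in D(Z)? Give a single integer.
Constraint 1 (V != Z) on D(V)={2,3,4,6,7} D(Z)={2,4,5,6,7}: no change
Constraint 2 (Z != Y) on D(Z)={2,4,5,6,7} D(Y)={2,4,5,6,7}: no change
Constraint 3 (Y != Z) on D(Y)={2,4,5,6,7} D(Z)={2,4,5,6,7}: no change
Constraint 4 (V < Z) on D(V)={2,3,4,6,7} D(Z)={2,4,5,6,7}: V {2,3,4,6,7}->{2,3,4,6}; Z {2,4,5,6,7}->{4,5,6,7}
So after constraint 4: D(Z)={4,5,6,7}, size = 4

Answer: 4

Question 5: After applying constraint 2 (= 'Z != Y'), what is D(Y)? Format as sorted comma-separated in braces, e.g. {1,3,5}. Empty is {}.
Answer: {2,4,5,6,7}

Derivation:
Constraint 1 (V != Z) on D(V)={2,3,4,6,7} D(Z)={2,4,5,6,7}: no change
Constraint 2 (Z != Y) on D(Z)={2,4,5,6,7} D(Y)={2,4,5,6,7}: no change
So after constraint 2: D(Y) = {2,4,5,6,7}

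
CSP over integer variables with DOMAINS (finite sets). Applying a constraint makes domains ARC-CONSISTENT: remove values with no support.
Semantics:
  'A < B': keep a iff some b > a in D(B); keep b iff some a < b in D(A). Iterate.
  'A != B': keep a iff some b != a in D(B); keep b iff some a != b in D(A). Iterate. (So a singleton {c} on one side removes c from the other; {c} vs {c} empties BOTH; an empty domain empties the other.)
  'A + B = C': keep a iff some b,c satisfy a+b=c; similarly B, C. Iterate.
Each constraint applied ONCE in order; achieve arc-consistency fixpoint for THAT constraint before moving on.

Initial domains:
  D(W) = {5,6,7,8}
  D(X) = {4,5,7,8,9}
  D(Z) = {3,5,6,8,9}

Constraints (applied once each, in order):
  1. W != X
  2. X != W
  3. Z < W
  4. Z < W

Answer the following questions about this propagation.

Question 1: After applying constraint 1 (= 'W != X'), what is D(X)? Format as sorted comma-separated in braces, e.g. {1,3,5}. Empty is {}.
Answer: {4,5,7,8,9}

Derivation:
Constraint 1 (W != X) on D(W)={5,6,7,8} D(X)={4,5,7,8,9}: no change
So after constraint 1: D(X) = {4,5,7,8,9}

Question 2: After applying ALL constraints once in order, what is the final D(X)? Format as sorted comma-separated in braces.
Answer: {4,5,7,8,9}

Derivation:
Constraint 1 (W != X) on D(W)={5,6,7,8} D(X)={4,5,7,8,9}: no change
Constraint 2 (X != W) on D(X)={4,5,7,8,9} D(W)={5,6,7,8}: no change
Constraint 3 (Z < W) on D(Z)={3,5,6,8,9} D(W)={5,6,7,8}: Z {3,5,6,8,9}->{3,5,6}
Constraint 4 (Z < W) on D(Z)={3,5,6} D(W)={5,6,7,8}: no change
So after all 4 constraints: D(X) = {4,5,7,8,9}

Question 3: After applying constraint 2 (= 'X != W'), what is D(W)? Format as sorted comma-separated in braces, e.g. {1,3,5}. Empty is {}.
Constraint 1 (W != X) on D(W)={5,6,7,8} D(X)={4,5,7,8,9}: no change
Constraint 2 (X != W) on D(X)={4,5,7,8,9} D(W)={5,6,7,8}: no change
So after constraint 2: D(W) = {5,6,7,8}

Answer: {5,6,7,8}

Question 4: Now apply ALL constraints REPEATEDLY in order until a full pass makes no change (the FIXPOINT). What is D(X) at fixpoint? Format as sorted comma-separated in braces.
Answer: {4,5,7,8,9}

Derivation:
pass 0 (initial): D(X)={4,5,7,8,9}
pass 1: Z {3,5,6,8,9}->{3,5,6}
pass 2: no change
Fixpoint after 2 passes: D(X) = {4,5,7,8,9}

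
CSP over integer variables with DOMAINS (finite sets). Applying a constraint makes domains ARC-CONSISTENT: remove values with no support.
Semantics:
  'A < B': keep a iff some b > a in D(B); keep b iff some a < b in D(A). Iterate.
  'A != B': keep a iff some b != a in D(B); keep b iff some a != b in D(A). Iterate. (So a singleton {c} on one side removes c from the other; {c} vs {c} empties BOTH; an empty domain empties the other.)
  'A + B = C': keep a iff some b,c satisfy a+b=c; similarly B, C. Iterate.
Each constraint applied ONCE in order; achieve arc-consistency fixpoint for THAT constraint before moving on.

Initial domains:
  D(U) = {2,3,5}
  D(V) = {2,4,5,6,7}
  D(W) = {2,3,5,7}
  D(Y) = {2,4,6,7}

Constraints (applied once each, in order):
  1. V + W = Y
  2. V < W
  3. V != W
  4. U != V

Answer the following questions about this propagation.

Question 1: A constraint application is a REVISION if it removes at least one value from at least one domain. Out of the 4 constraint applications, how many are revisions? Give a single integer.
Answer: 2

Derivation:
Constraint 1 (V + W = Y) on D(V)={2,4,5,6,7} D(W)={2,3,5,7} D(Y)={2,4,6,7}: V {2,4,5,6,7}->{2,4,5}; W {2,3,5,7}->{2,3,5}; Y {2,4,6,7}->{4,6,7} => REVISION
Constraint 2 (V < W) on D(V)={2,4,5} D(W)={2,3,5}: V {2,4,5}->{2,4}; W {2,3,5}->{3,5} => REVISION
Constraint 3 (V != W) on D(V)={2,4} D(W)={3,5}: no change => not a revision
Constraint 4 (U != V) on D(U)={2,3,5} D(V)={2,4}: no change => not a revision
Total revisions = 2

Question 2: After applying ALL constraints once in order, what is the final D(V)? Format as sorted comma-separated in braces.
Constraint 1 (V + W = Y) on D(V)={2,4,5,6,7} D(W)={2,3,5,7} D(Y)={2,4,6,7}: V {2,4,5,6,7}->{2,4,5}; W {2,3,5,7}->{2,3,5}; Y {2,4,6,7}->{4,6,7}
Constraint 2 (V < W) on D(V)={2,4,5} D(W)={2,3,5}: V {2,4,5}->{2,4}; W {2,3,5}->{3,5}
Constraint 3 (V != W) on D(V)={2,4} D(W)={3,5}: no change
Constraint 4 (U != V) on D(U)={2,3,5} D(V)={2,4}: no change
So after all 4 constraints: D(V) = {2,4}

Answer: {2,4}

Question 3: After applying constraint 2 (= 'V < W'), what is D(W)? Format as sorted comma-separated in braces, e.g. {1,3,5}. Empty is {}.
Constraint 1 (V + W = Y) on D(V)={2,4,5,6,7} D(W)={2,3,5,7} D(Y)={2,4,6,7}: V {2,4,5,6,7}->{2,4,5}; W {2,3,5,7}->{2,3,5}; Y {2,4,6,7}->{4,6,7}
Constraint 2 (V < W) on D(V)={2,4,5} D(W)={2,3,5}: V {2,4,5}->{2,4}; W {2,3,5}->{3,5}
So after constraint 2: D(W) = {3,5}

Answer: {3,5}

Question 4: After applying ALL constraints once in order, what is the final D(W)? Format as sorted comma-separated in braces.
Answer: {3,5}

Derivation:
Constraint 1 (V + W = Y) on D(V)={2,4,5,6,7} D(W)={2,3,5,7} D(Y)={2,4,6,7}: V {2,4,5,6,7}->{2,4,5}; W {2,3,5,7}->{2,3,5}; Y {2,4,6,7}->{4,6,7}
Constraint 2 (V < W) on D(V)={2,4,5} D(W)={2,3,5}: V {2,4,5}->{2,4}; W {2,3,5}->{3,5}
Constraint 3 (V != W) on D(V)={2,4} D(W)={3,5}: no change
Constraint 4 (U != V) on D(U)={2,3,5} D(V)={2,4}: no change
So after all 4 constraints: D(W) = {3,5}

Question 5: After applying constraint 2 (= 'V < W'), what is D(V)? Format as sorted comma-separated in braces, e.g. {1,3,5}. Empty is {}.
Answer: {2,4}

Derivation:
Constraint 1 (V + W = Y) on D(V)={2,4,5,6,7} D(W)={2,3,5,7} D(Y)={2,4,6,7}: V {2,4,5,6,7}->{2,4,5}; W {2,3,5,7}->{2,3,5}; Y {2,4,6,7}->{4,6,7}
Constraint 2 (V < W) on D(V)={2,4,5} D(W)={2,3,5}: V {2,4,5}->{2,4}; W {2,3,5}->{3,5}
So after constraint 2: D(V) = {2,4}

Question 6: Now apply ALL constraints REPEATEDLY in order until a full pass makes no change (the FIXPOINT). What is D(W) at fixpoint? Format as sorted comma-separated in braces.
Answer: {3,5}

Derivation:
pass 0 (initial): D(W)={2,3,5,7}
pass 1: V {2,4,5,6,7}->{2,4}; W {2,3,5,7}->{3,5}; Y {2,4,6,7}->{4,6,7}
pass 2: Y {4,6,7}->{7}
pass 3: no change
Fixpoint after 3 passes: D(W) = {3,5}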